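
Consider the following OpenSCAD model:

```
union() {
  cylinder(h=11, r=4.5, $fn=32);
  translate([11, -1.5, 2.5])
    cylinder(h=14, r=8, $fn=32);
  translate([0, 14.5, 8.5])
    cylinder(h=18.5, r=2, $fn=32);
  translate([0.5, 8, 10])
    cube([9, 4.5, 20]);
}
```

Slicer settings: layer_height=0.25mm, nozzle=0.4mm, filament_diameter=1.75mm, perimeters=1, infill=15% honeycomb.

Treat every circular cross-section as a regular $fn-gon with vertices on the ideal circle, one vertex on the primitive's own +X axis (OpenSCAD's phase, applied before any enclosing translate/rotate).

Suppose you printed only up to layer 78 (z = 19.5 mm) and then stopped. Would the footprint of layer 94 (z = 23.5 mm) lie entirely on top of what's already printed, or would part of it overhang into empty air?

Compare the two slices. At z = 19.5: the cylinder is not intersected at this z (z outside [0, 11]); the cylinder at (11, -1.5) is absent (z outside [2.5, 16.5]); the r=2 cylinder at (0, 14.5) contributes a regular 32-gon of circumradius 2 (area = (32/2)·2.000²·sin(360°/32) = 12.49 mm²); the cube at (0.5, 8) is present — its section is the full 9×4.5 rectangle (area 40.50 mm²); Combining (union): the 2 present regions are separate (no shared area or edge), so areas and boundary lengths simply add and each stays a separate island — area = 52.99 mm². At z = 23.5: the cylinder is absent (z outside [0, 11]); the cylinder at (11, -1.5) is not intersected at this z (z outside [2.5, 16.5]); the cylinder at (0, 14.5): section is a regular 32-gon, circumradius r=2 (area = (32/2)·2.000²·sin(360°/32) = 12.49 mm²); the 9×4.5 cube at (0.5, 8) contributes its full rectangle (area 40.50 mm²); Merging all regions: the 2 present regions are separate (no shared area or edge), so areas and boundary lengths simply add and each stays a separate island — area = 52.99 mm². Checking containment: the cross-section at z = 23.5 is a subset of the cross-section at z = 19.5.

entirely on top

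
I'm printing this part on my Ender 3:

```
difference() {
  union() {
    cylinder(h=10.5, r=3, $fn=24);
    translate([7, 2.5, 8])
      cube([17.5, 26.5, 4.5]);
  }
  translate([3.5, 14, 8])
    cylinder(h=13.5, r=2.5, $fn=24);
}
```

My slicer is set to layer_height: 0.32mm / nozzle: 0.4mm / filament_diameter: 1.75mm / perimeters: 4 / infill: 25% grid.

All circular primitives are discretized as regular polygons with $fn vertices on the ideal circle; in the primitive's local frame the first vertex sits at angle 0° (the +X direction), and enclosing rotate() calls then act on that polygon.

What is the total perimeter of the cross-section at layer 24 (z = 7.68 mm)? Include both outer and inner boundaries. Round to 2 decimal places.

At z = 7.68 mm: the cylinder: section is a regular 24-gon, circumradius r=3 (perimeter = 2·24·3.000·sin(180°/24) = 18.80 mm); the cube at (7, 2.5) is absent (z outside [8, 12.5]); Combining (union): only the r=3 cylinder is present, so the union is just that shape — boundary = 18.80 mm; the cylinder at (3.5, 14) does not reach this height (z outside [8, 21.5]); Subtracting the remaining from the first: none of the subtracted shapes is present at this height, so that combined region is unchanged — boundary = 18.80 mm. Overall, the cross-section is a single solid region. Total boundary length (outer) = 18.80 mm.

18.80 mm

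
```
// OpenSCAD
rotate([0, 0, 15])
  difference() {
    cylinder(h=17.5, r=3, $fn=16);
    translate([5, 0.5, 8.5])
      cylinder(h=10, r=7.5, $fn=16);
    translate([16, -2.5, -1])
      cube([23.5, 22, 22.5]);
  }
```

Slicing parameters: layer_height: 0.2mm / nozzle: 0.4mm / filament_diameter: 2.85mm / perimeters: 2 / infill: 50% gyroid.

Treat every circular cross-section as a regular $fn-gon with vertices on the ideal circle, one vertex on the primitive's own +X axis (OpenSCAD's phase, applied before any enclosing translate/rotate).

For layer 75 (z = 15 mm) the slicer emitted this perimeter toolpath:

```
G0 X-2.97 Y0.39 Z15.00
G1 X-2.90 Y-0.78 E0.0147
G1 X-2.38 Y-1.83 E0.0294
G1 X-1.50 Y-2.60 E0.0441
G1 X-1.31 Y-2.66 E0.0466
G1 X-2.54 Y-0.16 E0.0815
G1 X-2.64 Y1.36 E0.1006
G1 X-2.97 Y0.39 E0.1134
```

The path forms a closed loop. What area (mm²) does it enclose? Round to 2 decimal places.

1.76 mm²

Apply the shoelace formula to the sequence of (X, Y) vertices; enclosed area = 1.76 mm².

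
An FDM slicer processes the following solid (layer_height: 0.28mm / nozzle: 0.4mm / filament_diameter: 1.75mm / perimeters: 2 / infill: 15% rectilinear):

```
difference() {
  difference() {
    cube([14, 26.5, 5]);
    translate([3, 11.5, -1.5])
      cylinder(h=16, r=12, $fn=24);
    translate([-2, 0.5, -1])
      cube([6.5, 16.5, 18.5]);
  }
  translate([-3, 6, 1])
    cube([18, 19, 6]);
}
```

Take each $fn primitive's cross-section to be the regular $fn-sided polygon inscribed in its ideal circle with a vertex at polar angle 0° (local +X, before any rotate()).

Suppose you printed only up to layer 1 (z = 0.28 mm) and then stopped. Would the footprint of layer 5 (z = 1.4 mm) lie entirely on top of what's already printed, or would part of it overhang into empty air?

Compare the two slices. At z = 0.28: the 14×26.5 cube contributes its full rectangle (area 371.00 mm²); the cylinder at (3, 11.5): section is a regular 24-gon, circumradius r=12 (area = (24/2)·12.000²·sin(360°/24) = 447.24 mm²); the cube at (-2, 0.5) is present — its section is the full 6.5×16.5 rectangle (area 107.25 mm²); Subtracting the remaining from the first: starting from the 14×26.5 cube (371.00 mm²), the r=12 cylinder at (3, 11.5) partially overlaps it — only the 286.81 mm² overlap (of its 447.24 mm²) is removed, clipping the outline; the 6.5×16.5 cube at (-2, 0.5) misses the remaining region (no effect) — area = 84.19 mm²; the cube at (-3, 6) is absent (z outside [1, 7]); Subtracting the remaining from the first: none of the subtracted shapes is present at this height, so the result so far is unchanged — area = 84.19 mm². At z = 1.4: the cube is present — its section is the full 14×26.5 rectangle (area 371.00 mm²); the r=12 cylinder at (3, 11.5) gives a regular 24-gon of circumradius 12 (constant along its height) (area = (24/2)·12.000²·sin(360°/24) = 447.24 mm²); the 6.5×16.5 cube at (-2, 0.5) contributes its full rectangle (area 107.25 mm²); Taking the first minus the rest: starting from the 14×26.5 cube (371.00 mm²), the r=12 cylinder at (3, 11.5) partially overlaps it — only the 286.81 mm² overlap (of its 447.24 mm²) is removed, clipping the outline; the 6.5×16.5 cube at (-2, 0.5) misses the remaining region (no effect) — area = 84.19 mm²; the 18×19 cube at (-3, 6) contributes its full rectangle (area 342.00 mm²); After the difference (first − rest): starting from that combined region (84.19 mm²), the 18×19 cube at (-3, 6) partially overlaps it — only the 44.87 mm² overlap (of its 342.00 mm²) is removed, clipping the outline — area = 39.32 mm². Checking containment: the cross-section at z = 1.4 is a subset of the cross-section at z = 0.28.

entirely on top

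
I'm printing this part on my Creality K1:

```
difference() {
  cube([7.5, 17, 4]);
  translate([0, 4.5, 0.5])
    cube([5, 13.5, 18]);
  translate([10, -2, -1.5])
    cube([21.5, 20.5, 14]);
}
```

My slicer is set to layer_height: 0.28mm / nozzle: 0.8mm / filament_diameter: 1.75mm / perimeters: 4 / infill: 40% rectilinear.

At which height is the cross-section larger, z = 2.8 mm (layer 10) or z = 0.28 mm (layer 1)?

Layer 10 (z = 2.8): the 7.5×17 cube contributes its full rectangle (area 127.50 mm²); the cube at (0, 4.5) (footprint 5×13.5) is included at this height (area 67.50 mm²); the cube at (10, -2) is present — its section is the full 21.5×20.5 rectangle (area 440.75 mm²); Taking the first minus the rest: starting from the 7.5×17 cube (127.50 mm²), the 5×13.5 cube at (0, 4.5) partially overlaps it — only the 62.50 mm² overlap (of its 67.50 mm²) is removed, clipping the outline; the 21.5×20.5 cube at (10, -2) misses the remaining region (no effect) — area = 65.00 mm². So its area = 65.00 mm². Layer 1 (z = 0.28): the 7.5×17 cube contributes its full rectangle (area 127.50 mm²); the cube at (0, 4.5) does not reach this height (z outside [0.5, 18.5]); the cube at (10, -2) (footprint 21.5×20.5) is included at this height (area 440.75 mm²); Taking the first minus the rest: starting from the 7.5×17 cube (127.50 mm²), the 21.5×20.5 cube at (10, -2) misses the remaining region (no effect) — area = 127.50 mm². So its area = 127.50 mm². Layer 1 is larger (127.50 vs 65.00 mm²).

layer 1 (z = 0.28 mm)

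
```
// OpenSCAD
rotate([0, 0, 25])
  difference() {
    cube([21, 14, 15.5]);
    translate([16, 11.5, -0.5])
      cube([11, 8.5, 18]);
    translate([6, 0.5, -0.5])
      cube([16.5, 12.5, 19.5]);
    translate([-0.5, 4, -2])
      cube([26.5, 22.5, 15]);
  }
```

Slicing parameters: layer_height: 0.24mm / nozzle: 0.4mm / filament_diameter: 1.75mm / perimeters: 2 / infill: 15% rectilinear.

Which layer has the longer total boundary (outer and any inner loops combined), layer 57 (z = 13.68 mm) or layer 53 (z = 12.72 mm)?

Layer 57 (z = 13.68): the cube is present — its section is the full 21×14 rectangle (perimeter 70.00 mm); the 11×8.5 cube at (16, 11.5) contributes its full rectangle (perimeter 39.00 mm); the cube at (6, 0.5) is present — its section is the full 16.5×12.5 rectangle (perimeter 58.00 mm); the cube at (-0.5, 4) is not intersected at this z (z outside [-2, 13]); Taking the first minus the rest: starting from the 21×14 cube, the 11×8.5 cube at (16, 11.5) partially overlaps it — only the 12.50 mm² overlap (of its 93.50 mm²) is removed, clipping the outline; the 16.5×12.5 cube at (6, 0.5) partially overlaps it — only the 180.00 mm² overlap (of its 206.25 mm²) is removed, clipping the outline — boundary = 90.00 mm; (whole slice rotated 25° about Z — lengths, areas and connectivity unchanged). So its perimeter = 90.00 mm. Layer 53 (z = 12.72): the 21×14 cube contributes its full rectangle (perimeter 70.00 mm); the cube at (16, 11.5) is present — its section is the full 11×8.5 rectangle (perimeter 39.00 mm); the 16.5×12.5 cube at (6, 0.5) contributes its full rectangle (perimeter 58.00 mm); the cube at (-0.5, 4) is present — its section is the full 26.5×22.5 rectangle (perimeter 98.00 mm); After the difference (first − rest): starting from the 21×14 cube, the 11×8.5 cube at (16, 11.5) partially overlaps it — only the 12.50 mm² overlap (of its 93.50 mm²) is removed, clipping the outline; the 16.5×12.5 cube at (6, 0.5) partially overlaps it — only the 180.00 mm² overlap (of its 206.25 mm²) is removed, clipping the outline; the 26.5×22.5 cube at (-0.5, 4) partially overlaps it — only the 70.00 mm² overlap (of its 596.25 mm²) is removed, clipping the outline — boundary = 50.00 mm; (rotated 25° about Z; rotation is an isometry so areas/perimeters/island counts are preserved). So its perimeter = 50.00 mm. Layer 57 is larger (90.00 vs 50.00 mm).

layer 57 (z = 13.68 mm)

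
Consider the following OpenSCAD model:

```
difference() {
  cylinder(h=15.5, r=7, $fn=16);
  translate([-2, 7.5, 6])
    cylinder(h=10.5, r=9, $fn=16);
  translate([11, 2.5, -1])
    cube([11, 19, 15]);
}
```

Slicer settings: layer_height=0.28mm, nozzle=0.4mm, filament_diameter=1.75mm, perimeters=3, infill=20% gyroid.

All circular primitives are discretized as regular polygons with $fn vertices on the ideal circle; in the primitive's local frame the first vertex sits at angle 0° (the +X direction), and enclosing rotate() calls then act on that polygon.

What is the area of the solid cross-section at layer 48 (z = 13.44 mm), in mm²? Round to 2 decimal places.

73.02 mm²

At z = 13.44 mm: the r=7 cylinder gives a regular 16-gon of circumradius 7 (constant along its height) (area = (16/2)·7.000²·sin(360°/16) = 150.01 mm²); the r=9 cylinder at (-2, 7.5) contributes a regular 16-gon of circumradius 9 (area = (16/2)·9.000²·sin(360°/16) = 247.98 mm²); the cube at (11, 2.5) (footprint 11×19) is included at this height (area 209.00 mm²); Taking the first minus the rest: starting from the r=7 cylinder (150.01 mm²), the r=9 cylinder at (-2, 7.5) partially overlaps it — only the 76.99 mm² overlap (of its 247.98 mm²) is removed, clipping the outline; the 11×19 cube at (11, 2.5) misses the remaining region (no effect) — area = 73.02 mm². Overall, the cross-section is a single solid region. Net area = 73.02 mm².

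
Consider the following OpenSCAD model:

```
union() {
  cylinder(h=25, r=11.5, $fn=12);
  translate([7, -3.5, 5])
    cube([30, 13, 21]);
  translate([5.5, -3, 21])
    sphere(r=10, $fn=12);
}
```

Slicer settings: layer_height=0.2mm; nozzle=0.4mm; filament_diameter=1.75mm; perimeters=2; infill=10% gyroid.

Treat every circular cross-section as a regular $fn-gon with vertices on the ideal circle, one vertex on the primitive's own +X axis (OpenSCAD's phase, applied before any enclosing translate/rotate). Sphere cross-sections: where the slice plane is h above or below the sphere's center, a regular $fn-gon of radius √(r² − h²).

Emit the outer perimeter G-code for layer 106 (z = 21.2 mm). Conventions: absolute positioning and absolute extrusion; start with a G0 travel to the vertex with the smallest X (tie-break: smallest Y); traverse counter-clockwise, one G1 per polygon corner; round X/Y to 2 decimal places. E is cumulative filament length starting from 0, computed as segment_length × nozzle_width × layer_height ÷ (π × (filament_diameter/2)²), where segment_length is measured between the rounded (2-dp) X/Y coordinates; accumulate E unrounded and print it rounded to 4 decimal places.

G0 X-11.50 Y0.00 Z21.20
G1 X-9.96 Y-5.75 E0.1980
G1 X-5.75 Y-9.96 E0.3960
G1 X0.00 Y-11.50 E0.5940
G1 X0.27 Y-11.43 E0.6033
G1 X0.50 Y-11.66 E0.6141
G1 X5.50 Y-13.00 E0.7863
G1 X10.50 Y-11.66 E0.9584
G1 X14.16 Y-8.00 E1.1306
G1 X15.36 Y-3.50 E1.2855
G1 X37.00 Y-3.50 E2.0052
G1 X37.00 Y9.50 E2.4376
G1 X7.00 Y9.50 E3.4354
G1 X7.00 Y8.71 E3.4617
G1 X5.75 Y9.96 E3.5205
G1 X0.00 Y11.50 E3.7185
G1 X-5.75 Y9.96 E3.9165
G1 X-9.96 Y5.75 E4.1145
G1 X-11.50 Y0.00 E4.3125

At z = 21.2 mm: the r=11.5 cylinder gives a regular 12-gon of circumradius 11.5 (constant along its height); the cube at (7, -3.5) (footprint 30×13) is included at this height; the r=10 sphere at (5.5, -3) slices to a regular 12-gon of circumradius 9.998 (√(r²−h²) with h=0.2 from center); Taking the union: the regions partially overlap (shared area 282.25 mm²), so overlapping operands fuse into one piece — 1 connected region. The outline is a single polygon with 18 vertices. Extrusion per mm of travel: 0.4 × 0.2 / (π × 0.875²) = 0.033260. Accumulating E over each segment gives final E = 4.3125.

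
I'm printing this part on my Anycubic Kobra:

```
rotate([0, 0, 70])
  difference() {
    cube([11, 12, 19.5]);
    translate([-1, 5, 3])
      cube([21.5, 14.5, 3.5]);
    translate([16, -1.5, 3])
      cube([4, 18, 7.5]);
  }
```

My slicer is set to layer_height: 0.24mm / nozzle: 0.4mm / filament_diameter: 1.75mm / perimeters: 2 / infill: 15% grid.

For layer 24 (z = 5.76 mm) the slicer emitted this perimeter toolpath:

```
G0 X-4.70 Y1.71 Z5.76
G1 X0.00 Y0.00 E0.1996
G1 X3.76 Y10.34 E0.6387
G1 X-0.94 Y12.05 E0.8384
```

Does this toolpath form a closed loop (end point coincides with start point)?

no

Start point (G0): (-4.70, 1.71). End point (last G1): the path does not return to the start — open.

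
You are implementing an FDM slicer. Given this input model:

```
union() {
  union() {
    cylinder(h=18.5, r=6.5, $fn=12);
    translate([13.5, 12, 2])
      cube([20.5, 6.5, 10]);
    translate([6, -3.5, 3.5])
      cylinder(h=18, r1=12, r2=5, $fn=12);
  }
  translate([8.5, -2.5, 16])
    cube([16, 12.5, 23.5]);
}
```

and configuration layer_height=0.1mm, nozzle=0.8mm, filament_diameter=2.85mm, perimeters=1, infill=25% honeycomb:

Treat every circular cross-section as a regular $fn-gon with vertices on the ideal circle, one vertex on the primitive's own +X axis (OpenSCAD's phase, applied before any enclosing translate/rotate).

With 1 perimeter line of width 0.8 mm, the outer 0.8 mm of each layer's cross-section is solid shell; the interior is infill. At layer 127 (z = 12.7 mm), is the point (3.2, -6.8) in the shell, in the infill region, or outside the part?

At z = 12.7 mm: the cylinder: section is a regular 12-gon, circumradius r=6.5; the cube at (13.5, 12) is absent (z outside [2, 12]); the cone at (6, -3.5): at t=0.511 of its height the radius interpolates to r₁+(r₂−r₁)t = 8.422, giving a regular 12-gon of that circumradius; Merging all regions: the regions partially overlap (shared area 68.20 mm²), so overlapping operands fuse into one piece — 1 connected region; the cube at (8.5, -2.5) is not intersected at this z (z outside [16, 39.5]); Combining (union): only the result so far is present, so the union is just that shape — 1 connected region. Overall, the cross-section is a single solid region. The nearest boundary edge runs (1.79, -10.79)→(-1.29, -7.71); distance from the point to it = 3.82 mm. The point is inside the cross-section and 3.82 mm from the nearest boundary — more than the 0.8 mm shell width (1 × 0.8), so it's in the infill interior.

infill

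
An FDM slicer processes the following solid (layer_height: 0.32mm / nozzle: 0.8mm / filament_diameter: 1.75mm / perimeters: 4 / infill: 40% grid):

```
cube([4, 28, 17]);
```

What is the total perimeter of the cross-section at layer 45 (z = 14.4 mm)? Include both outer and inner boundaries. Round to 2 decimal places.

At z = 14.4 mm: the 4×28 cube contributes its full rectangle (perimeter 64.00 mm). Overall, the cross-section is a single solid region. Total boundary length (outer) = 64.00 mm.

64.00 mm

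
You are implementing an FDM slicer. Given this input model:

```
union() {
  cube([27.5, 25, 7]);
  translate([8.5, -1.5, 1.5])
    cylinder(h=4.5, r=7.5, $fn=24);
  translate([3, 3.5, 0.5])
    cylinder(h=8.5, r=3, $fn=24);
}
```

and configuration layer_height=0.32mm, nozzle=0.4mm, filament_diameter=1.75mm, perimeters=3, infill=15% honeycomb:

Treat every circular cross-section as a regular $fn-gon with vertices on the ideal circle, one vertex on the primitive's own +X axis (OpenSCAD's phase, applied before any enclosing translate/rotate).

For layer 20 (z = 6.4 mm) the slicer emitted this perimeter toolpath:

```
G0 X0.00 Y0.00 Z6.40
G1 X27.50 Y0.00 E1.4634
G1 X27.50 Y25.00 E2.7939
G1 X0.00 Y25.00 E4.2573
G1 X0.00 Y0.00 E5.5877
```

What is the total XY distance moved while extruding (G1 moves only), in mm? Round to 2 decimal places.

105.00 mm

Sum the Euclidean lengths of each G1 segment: total = 105.00 mm.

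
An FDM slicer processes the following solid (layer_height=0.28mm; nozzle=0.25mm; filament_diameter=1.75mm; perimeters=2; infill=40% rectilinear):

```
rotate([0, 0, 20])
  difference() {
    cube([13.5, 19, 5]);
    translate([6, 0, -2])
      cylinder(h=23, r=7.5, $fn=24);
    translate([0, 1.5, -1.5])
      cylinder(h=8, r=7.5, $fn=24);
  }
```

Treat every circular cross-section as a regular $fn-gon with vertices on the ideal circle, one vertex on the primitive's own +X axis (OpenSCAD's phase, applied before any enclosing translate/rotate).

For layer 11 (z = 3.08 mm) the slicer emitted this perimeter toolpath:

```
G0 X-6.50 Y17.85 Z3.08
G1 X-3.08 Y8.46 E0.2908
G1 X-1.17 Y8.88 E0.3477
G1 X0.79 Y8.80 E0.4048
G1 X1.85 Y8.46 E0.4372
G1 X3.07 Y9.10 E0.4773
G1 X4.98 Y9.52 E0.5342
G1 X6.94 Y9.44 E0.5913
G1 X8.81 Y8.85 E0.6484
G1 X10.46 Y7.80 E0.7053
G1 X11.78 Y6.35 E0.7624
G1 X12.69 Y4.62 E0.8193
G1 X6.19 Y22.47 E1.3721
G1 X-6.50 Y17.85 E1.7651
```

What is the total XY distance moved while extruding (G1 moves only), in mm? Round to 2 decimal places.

60.65 mm

Sum the Euclidean lengths of each G1 segment: total = 60.65 mm.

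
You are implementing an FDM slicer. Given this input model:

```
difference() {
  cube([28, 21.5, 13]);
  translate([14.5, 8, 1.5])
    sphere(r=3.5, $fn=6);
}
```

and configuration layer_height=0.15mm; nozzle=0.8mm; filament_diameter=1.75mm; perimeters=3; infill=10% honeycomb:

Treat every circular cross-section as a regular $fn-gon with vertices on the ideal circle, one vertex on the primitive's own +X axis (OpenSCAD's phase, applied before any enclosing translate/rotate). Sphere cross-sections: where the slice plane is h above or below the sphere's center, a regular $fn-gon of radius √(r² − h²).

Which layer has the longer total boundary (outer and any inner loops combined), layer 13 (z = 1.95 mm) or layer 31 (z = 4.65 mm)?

layer 13 (z = 1.95 mm)

Layer 13 (z = 1.95): the 28×21.5 cube contributes its full rectangle (perimeter 99.00 mm); the r=3.5 sphere at (14.5, 8) slices to a regular 6-gon of circumradius 3.471 (√(r²−h²) with h=0.45 from center) (perimeter = 2·6·3.471·sin(180°/6) = 20.83 mm); Taking the first minus the rest: starting from the 28×21.5 cube, the r=3.5 sphere at (14.5, 8) lies wholly inside it (removes its full 31.30 mm² and its 20.83 mm outline becomes a hole wall) — boundary (outer + 1 inner loop) = 119.83 mm. So its perimeter = 119.83 mm. Layer 31 (z = 4.65): the 28×21.5 cube contributes its full rectangle (perimeter 99.00 mm); the sphere at (14.5, 8): section is a regular 6-gon, circumradius = √(r²−h²) = √(3.5²−3.15²) = 1.526 (perimeter = 2·6·1.526·sin(180°/6) = 9.15 mm); After the difference (first − rest): starting from the 28×21.5 cube, the r=3.5 sphere at (14.5, 8) lies wholly inside it (removes its full 6.05 mm² and its 9.15 mm outline becomes a hole wall) — boundary (outer + 1 inner loop) = 108.15 mm. So its perimeter = 108.15 mm. Layer 13 is larger (119.83 vs 108.15 mm).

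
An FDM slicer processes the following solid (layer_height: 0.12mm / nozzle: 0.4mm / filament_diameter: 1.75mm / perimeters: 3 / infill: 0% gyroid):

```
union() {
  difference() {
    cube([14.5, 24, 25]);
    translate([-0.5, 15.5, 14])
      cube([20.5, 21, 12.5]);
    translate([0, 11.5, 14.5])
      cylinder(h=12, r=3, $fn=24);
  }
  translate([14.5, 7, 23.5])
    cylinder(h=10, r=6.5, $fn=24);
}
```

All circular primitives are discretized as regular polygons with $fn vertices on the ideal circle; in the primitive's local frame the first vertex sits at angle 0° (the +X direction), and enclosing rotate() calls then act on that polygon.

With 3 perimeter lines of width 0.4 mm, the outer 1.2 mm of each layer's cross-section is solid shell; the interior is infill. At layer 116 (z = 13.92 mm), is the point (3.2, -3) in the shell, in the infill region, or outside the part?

outside

At z = 13.92 mm: the cube is present — its section is the full 14.5×24 rectangle; the cube at (-0.5, 15.5) is absent (z outside [14, 26.5]); the cylinder at (0, 11.5) is absent (z outside [14.5, 26.5]); Subtracting the remaining from the first: none of the subtracted shapes is present at this height, so the 14.5×24 cube is unchanged — 1 connected region; the cylinder at (14.5, 7) does not reach this height (z outside [23.5, 33.5]); Combining (union): only that combined region is present, so the union is just that shape — 1 connected region. Overall, the cross-section is a single solid region. The nearest boundary edge runs (0.00, 0.00)→(14.50, 0.00); distance from the point to it = 3.00 mm. The point is not inside any of the regions above, so it lies outside the cross-section (3.00 mm from the nearest boundary).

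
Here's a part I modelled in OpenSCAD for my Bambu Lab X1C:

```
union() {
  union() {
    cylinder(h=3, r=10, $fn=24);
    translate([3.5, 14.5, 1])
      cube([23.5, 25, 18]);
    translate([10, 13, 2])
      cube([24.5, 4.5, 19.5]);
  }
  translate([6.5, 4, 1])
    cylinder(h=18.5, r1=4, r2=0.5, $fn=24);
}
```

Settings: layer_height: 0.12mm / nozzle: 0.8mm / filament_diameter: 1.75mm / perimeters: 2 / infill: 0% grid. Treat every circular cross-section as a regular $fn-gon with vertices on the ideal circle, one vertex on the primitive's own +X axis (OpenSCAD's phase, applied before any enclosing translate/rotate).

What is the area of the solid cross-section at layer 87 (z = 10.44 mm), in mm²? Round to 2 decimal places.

At z = 10.44 mm: the cylinder is absent (z outside [0, 3]); the cube at (3.5, 14.5) (footprint 23.5×25) is included at this height (area 587.50 mm²); the cube at (10, 13) (footprint 24.5×4.5) is included at this height (area 110.25 mm²); Combining (union): the regions partially overlap — summed areas 697.75 mm² minus the doubly-counted overlap 51.00 mm² gives 646.75 mm² — area = 646.75 mm²; the cone at (6.5, 4) (r1=4→r2=0.5) has section circumradius 2.214 here — a regular 24-gon (area = (24/2)·2.214²·sin(360°/24) = 15.22 mm²); Taking the union: the 2 present regions are separate (no shared area or edge), so areas and boundary lengths simply add and each stays a separate island — area = 661.97 mm². Overall, the cross-section has 2 separate islands. Net area = 661.97 mm².

661.97 mm²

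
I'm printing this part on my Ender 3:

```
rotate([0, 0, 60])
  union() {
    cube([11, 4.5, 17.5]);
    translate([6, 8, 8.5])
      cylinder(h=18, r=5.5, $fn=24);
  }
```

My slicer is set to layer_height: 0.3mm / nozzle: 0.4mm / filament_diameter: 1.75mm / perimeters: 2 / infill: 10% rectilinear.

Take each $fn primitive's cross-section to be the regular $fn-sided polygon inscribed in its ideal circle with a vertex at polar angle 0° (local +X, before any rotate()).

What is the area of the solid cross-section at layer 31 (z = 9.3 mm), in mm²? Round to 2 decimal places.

At z = 9.3 mm: the 11×4.5 cube contributes its full rectangle (area 49.50 mm²); the r=5.5 cylinder at (6, 8) contributes a regular 24-gon of circumradius 5.5 (area = (24/2)·5.500²·sin(360°/24) = 93.95 mm²); Combining (union): the regions partially overlap — summed areas 143.45 mm² minus the doubly-counted overlap 11.51 mm² gives 131.95 mm² — area = 131.95 mm²; (whole slice rotated 60° about Z — lengths, areas and connectivity unchanged). Overall, the cross-section is a single solid region. Net area = 131.95 mm².

131.95 mm²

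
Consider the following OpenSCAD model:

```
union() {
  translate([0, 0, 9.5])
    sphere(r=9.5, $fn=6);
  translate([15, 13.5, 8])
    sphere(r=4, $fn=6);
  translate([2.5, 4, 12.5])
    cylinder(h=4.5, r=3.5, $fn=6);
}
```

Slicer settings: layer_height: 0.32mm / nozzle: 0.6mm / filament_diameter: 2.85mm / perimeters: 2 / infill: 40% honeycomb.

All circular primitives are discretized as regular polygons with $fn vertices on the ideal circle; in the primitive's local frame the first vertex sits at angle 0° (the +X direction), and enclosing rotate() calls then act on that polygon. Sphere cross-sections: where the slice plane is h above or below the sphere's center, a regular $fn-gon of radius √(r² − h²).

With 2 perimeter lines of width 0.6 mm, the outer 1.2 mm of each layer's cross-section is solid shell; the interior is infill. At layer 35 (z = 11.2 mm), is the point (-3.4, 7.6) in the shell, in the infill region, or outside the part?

At z = 11.2 mm: the sphere: section is a regular 6-gon, circumradius = √(r²−h²) = √(9.5²−1.7²) = 9.347; the r=4 sphere at (15, 13.5) contributes a regular 6-gon of circumradius √(4²−3.2²) = 2.400; the cylinder at (2.5, 4) is absent (z outside [12.5, 17]); Taking the union: the 2 present regions are separate (no shared area or edge), so areas and boundary lengths simply add and each stays a separate island — 2 connected regions. Overall, the cross-section has 2 separate islands. The nearest boundary edge runs (-4.67, 8.09)→(4.67, 8.09); distance from the point to it = 0.49 mm. (Shell/infill is judged within the island containing the point — the largest one.) The point is inside the cross-section, 0.49 mm from the nearest boundary — within the 1.2 mm shell band (2 × 0.6).

shell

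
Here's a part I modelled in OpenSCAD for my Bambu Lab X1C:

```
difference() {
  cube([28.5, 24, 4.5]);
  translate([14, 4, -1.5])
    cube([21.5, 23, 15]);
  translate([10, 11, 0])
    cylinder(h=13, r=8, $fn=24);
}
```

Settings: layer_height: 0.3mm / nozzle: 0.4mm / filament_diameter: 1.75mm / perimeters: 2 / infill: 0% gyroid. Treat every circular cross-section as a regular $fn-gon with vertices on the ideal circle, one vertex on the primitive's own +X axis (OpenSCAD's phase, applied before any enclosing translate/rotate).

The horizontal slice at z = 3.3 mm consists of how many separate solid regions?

At z = 3.3 mm: the 28.5×24 cube contributes its full rectangle; the cube at (14, 4) (footprint 21.5×23) is included at this height; the r=8 cylinder at (10, 11) contributes a regular 24-gon of circumradius 8; Taking the first minus the rest: starting from the 28.5×24 cube, the 21.5×23 cube at (14, 4) partially overlaps it — only the 290.00 mm² overlap (of its 494.50 mm²) is removed, clipping the outline; the r=8 cylinder at (10, 11) partially overlaps it — only the 160.23 mm² overlap (of its 198.77 mm²) is removed, clipping the outline — 1 connected region. The result has 1 disconnected region.

1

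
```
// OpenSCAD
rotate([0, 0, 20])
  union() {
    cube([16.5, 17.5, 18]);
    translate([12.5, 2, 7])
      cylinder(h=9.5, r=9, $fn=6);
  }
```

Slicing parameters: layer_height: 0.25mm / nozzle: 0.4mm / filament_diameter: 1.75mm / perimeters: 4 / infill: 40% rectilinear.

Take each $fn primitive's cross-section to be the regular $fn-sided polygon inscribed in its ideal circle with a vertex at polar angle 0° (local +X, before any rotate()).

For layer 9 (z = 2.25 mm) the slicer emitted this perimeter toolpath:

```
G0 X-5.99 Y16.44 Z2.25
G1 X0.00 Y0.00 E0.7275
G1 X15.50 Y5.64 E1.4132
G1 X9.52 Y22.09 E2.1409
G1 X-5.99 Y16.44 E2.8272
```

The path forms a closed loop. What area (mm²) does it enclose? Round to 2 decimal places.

Apply the shoelace formula to the sequence of (X, Y) vertices; enclosed area = 288.77 mm².

288.77 mm²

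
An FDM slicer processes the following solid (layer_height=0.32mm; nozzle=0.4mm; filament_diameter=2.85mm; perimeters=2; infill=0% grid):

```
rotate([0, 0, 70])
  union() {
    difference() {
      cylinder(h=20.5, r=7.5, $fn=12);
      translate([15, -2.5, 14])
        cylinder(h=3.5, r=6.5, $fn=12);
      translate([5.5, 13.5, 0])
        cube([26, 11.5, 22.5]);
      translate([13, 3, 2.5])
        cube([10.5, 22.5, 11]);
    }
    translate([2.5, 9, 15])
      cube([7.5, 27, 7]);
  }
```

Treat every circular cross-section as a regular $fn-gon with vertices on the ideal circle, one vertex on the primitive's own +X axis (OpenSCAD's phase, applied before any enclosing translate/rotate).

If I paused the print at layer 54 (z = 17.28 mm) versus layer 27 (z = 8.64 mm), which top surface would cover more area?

Layer 54 (z = 17.28): the r=7.5 cylinder contributes a regular 12-gon of circumradius 7.5 (area = (12/2)·7.500²·sin(360°/12) = 168.75 mm²); the r=6.5 cylinder at (15, -2.5) contributes a regular 12-gon of circumradius 6.5 (area = (12/2)·6.500²·sin(360°/12) = 126.75 mm²); the 26×11.5 cube at (5.5, 13.5) contributes its full rectangle (area 299.00 mm²); the cube at (13, 3) does not reach this height (z outside [2.5, 13.5]); Taking the first minus the rest: starting from the r=7.5 cylinder (168.75 mm²), the r=6.5 cylinder at (15, -2.5) misses the remaining region (no effect); the 26×11.5 cube at (5.5, 13.5) misses the remaining region (no effect) — area = 168.75 mm²; the 7.5×27 cube at (2.5, 9) contributes its full rectangle (area 202.50 mm²); Taking the union: the 2 present regions are separate (no shared area or edge), so areas and boundary lengths simply add and each stays a separate island — area = 371.25 mm²; (whole slice rotated 70° about Z — lengths, areas and connectivity unchanged). So its area = 371.25 mm². Layer 27 (z = 8.64): the r=7.5 cylinder gives a regular 12-gon of circumradius 7.5 (constant along its height) (area = (12/2)·7.500²·sin(360°/12) = 168.75 mm²); the cylinder at (15, -2.5) does not reach this height (z outside [14, 17.5]); the cube at (5.5, 13.5) is present — its section is the full 26×11.5 rectangle (area 299.00 mm²); the 10.5×22.5 cube at (13, 3) contributes its full rectangle (area 236.25 mm²); Subtracting the remaining from the first: starting from the r=7.5 cylinder (168.75 mm²), the 26×11.5 cube at (5.5, 13.5) misses the remaining region (no effect); the 10.5×22.5 cube at (13, 3) misses the remaining region (no effect) — area = 168.75 mm²; the cube at (2.5, 9) is absent (z outside [15, 22]); Taking the union: only the result so far is present, so the union is just that shape — area = 168.75 mm²; (rotated 70° about Z; rotation is an isometry so areas/perimeters/island counts are preserved). So its area = 168.75 mm². Layer 54 is larger (371.25 vs 168.75 mm²).

layer 54 (z = 17.28 mm)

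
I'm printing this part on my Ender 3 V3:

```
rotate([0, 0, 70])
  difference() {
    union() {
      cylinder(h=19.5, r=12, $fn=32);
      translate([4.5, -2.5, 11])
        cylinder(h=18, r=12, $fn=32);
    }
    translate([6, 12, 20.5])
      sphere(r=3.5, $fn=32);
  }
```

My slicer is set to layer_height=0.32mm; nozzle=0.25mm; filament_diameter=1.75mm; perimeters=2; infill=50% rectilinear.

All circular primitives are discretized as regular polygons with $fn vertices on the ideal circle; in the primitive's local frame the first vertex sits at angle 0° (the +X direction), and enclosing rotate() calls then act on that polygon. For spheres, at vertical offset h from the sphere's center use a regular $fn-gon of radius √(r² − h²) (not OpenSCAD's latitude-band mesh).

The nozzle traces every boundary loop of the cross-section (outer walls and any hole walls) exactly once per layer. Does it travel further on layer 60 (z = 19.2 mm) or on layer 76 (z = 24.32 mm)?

layer 60 (z = 19.2 mm)

Layer 60 (z = 19.2): the cylinder: section is a regular 32-gon, circumradius r=12 (perimeter = 2·32·12.000·sin(180°/32) = 75.28 mm); the r=12 cylinder at (4.5, -2.5) gives a regular 32-gon of circumradius 12 (constant along its height) (perimeter = 2·32·12.000·sin(180°/32) = 75.28 mm); Merging all regions: the regions partially overlap (shared area 327.31 mm²), so the edge portions inside another operand are dropped and the merged outline is re-measured after clipping — boundary = 85.68 mm; the sphere at (6, 12): section is a regular 32-gon, circumradius = √(r²−h²) = √(3.5²−1.3²) = 3.250 (perimeter = 2·32·3.250·sin(180°/32) = 20.39 mm); Taking the first minus the rest: starting from the result so far, the r=3.5 sphere at (6, 12) partially overlaps it — only the 6.75 mm² overlap (of its 32.96 mm²) is removed, clipping the outline — boundary = 86.64 mm; (rotated 70° about Z; rotation is an isometry so areas/perimeters/island counts are preserved). So its perimeter = 86.64 mm. Layer 76 (z = 24.32): the cylinder is not intersected at this z (z outside [0, 19.5]); the r=12 cylinder at (4.5, -2.5) gives a regular 32-gon of circumradius 12 (constant along its height) (perimeter = 2·32·12.000·sin(180°/32) = 75.28 mm); Combining (union): only the r=12 cylinder at (4.5, -2.5) is present, so the union is just that shape — boundary = 75.28 mm; the sphere at (6, 12) is absent (|z−center|=3.820 > r=3.5); Subtracting the remaining from the first: none of the subtracted shapes is present at this height, so that combined region is unchanged — boundary = 75.28 mm; (rotated 70° about Z; rotation is an isometry so areas/perimeters/island counts are preserved). So its perimeter = 75.28 mm. Layer 60 is larger (86.64 vs 75.28 mm).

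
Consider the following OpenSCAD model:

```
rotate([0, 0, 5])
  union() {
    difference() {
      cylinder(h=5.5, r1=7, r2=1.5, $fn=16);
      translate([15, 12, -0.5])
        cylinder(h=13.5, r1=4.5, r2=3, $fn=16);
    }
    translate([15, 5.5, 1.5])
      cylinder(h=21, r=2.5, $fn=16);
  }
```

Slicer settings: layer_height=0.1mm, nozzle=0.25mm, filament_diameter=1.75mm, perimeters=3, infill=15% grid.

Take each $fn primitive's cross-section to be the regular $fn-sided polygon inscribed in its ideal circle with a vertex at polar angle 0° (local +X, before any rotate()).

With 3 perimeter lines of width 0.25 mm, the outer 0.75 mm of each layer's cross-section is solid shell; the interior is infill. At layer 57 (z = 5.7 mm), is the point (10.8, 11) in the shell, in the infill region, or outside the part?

At z = 5.7 mm: the cone is not intersected at this z (z outside [0, 5.5]); the cone at (15, 12): at t=0.459 of its height the radius interpolates to r₁+(r₂−r₁)t = 3.811, giving a regular 16-gon of that circumradius; After the difference (first − rest): the first operand is absent here, so nothing remains; the r=2.5 cylinder at (15, 5.5) contributes a regular 16-gon of circumradius 2.5; Taking the union: only the r=2.5 cylinder at (15, 5.5) is present, so the union is just that shape — 1 connected region; (whole slice rotated 5° about Z — lengths, areas and connectivity unchanged). Overall, the cross-section is a single solid region. Undo the 5° rotation: the query point maps to (11.718, 10.017) in the un-rotated model frame. The nearest boundary edge runs (14.04, 7.81)→(13.23, 7.27); distance from the point to it = 3.13 mm. The point is not inside any of the regions above, so it lies outside the cross-section (3.13 mm from the nearest boundary).

outside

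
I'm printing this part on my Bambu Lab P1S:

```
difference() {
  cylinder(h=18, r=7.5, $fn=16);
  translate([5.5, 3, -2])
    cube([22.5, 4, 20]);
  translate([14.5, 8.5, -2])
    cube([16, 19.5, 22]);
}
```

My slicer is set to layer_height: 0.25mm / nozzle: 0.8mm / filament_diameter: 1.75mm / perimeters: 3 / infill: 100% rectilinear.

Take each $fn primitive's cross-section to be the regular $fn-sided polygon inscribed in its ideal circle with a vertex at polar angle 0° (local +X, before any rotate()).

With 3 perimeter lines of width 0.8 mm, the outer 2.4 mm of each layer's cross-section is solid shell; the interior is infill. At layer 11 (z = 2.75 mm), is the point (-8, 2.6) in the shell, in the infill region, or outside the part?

At z = 2.75 mm: the cylinder: section is a regular 16-gon, circumradius r=7.5; the cube at (5.5, 3) (footprint 22.5×4) is included at this height; the 16×19.5 cube at (14.5, 8.5) contributes its full rectangle; Taking the first minus the rest: starting from the r=7.5 cylinder, the 22.5×4 cube at (5.5, 3) partially overlaps it — only the 1.35 mm² overlap (of its 90.00 mm²) is removed, clipping the outline; the 16×19.5 cube at (14.5, 8.5) misses the remaining region (no effect) — 1 connected region. Overall, the cross-section is a single solid region. The nearest boundary edge runs (-7.50, 0.00)→(-6.93, 2.87); distance from the point to it = 1.00 mm. The point is not inside any of the regions above, so it lies outside the cross-section (1.00 mm from the nearest boundary).

outside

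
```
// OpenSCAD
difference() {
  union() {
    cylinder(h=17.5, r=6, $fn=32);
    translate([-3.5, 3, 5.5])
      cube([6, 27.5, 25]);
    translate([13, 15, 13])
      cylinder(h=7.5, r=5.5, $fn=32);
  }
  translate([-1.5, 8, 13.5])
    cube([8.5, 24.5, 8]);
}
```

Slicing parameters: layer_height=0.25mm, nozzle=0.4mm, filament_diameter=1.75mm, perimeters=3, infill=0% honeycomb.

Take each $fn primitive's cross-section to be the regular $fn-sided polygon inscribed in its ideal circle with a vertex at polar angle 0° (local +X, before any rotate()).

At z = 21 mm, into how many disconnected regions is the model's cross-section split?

At z = 21 mm: the cylinder is absent (z outside [0, 17.5]); the 6×27.5 cube at (-3.5, 3) contributes its full rectangle; the cylinder at (13, 15) does not reach this height (z outside [13, 20.5]); Combining (union): only the 6×27.5 cube at (-3.5, 3) is present, so the union is just that shape — 1 connected region; the 8.5×24.5 cube at (-1.5, 8) contributes its full rectangle; Subtracting the remaining from the first: starting from that combined region, the 8.5×24.5 cube at (-1.5, 8) partially overlaps it — only the 90.00 mm² overlap (of its 208.25 mm²) is removed, clipping the outline — 1 connected region. The result has 1 disconnected region.

1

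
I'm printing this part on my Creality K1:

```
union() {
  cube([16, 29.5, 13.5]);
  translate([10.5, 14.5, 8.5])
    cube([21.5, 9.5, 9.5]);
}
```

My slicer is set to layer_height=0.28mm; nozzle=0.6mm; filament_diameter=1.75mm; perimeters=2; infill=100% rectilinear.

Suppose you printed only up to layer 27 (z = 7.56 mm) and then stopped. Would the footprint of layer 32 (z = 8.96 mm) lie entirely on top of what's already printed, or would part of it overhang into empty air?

Compare the two slices. At z = 7.56: the cube is present — its section is the full 16×29.5 rectangle (area 472.00 mm²); the cube at (10.5, 14.5) is absent (z outside [8.5, 18]); Taking the union: only the 16×29.5 cube is present, so the union is just that shape — area = 472.00 mm². At z = 8.96: the 16×29.5 cube contributes its full rectangle (area 472.00 mm²); the cube at (10.5, 14.5) (footprint 21.5×9.5) is included at this height (area 204.25 mm²); Taking the union: the regions partially overlap — summed areas 676.25 mm² minus the doubly-counted overlap 52.25 mm² gives 624.00 mm² — area = 624.00 mm². Checking containment: at z = 8.96 the cross-section extends beyond the z = 7.56 cross-section by about 152.00 mm².

part overhangs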